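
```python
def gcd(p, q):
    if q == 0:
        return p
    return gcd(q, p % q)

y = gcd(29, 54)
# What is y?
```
Call trace:
gcd(p=29, q=54)
  gcd(p=54, q=29)
    gcd(p=29, q=25)
      gcd(p=25, q=4)
        gcd(p=4, q=1)
          gcd(p=1, q=0)
          -> return 1
        -> return 1
      -> return 1
    -> return 1
  -> return 1
-> return 1

Final answer: 1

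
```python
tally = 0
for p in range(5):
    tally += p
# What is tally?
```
Trace:
  tally=0
  tally=0, p=0
  tally=1, p=1
  tally=3, p=2
  tally=6, p=3
  tally=10, p=4

Final answer: 10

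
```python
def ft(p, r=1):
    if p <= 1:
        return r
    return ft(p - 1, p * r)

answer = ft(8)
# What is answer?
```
Call trace:
ft(p=8, r=1)
  ft(p=7, r=8)
    ft(p=6, r=56)
      ft(p=5, r=336)
        ft(p=4, r=1680)
          ft(p=3, r=6720)
            ft(p=2, r=20160)
              ft(p=1, r=40320)
              -> return 40320
            -> return 40320
          -> return 40320
        -> return 40320
      -> return 40320
    -> return 40320
  -> return 40320
-> return 40320

Final answer: 40320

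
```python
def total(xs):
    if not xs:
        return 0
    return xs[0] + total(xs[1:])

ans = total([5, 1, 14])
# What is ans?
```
Call trace:
total(xs=[5, 1, 14])
  total(xs=[1, 14])
    total(xs=[14])
      total(xs=[])
      -> return 0
    -> return 14
  -> return 15
-> return 20

Final answer: 20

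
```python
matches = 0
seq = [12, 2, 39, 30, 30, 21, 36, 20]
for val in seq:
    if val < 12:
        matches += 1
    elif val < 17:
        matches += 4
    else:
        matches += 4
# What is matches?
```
Trace:
  matches=0
  matches=4, val=12
  matches=5, val=2
  matches=9, val=39
  matches=13, val=30
  matches=17, val=30
  matches=21, val=21
  matches=25, val=36
  matches=29, val=20

Final answer: 29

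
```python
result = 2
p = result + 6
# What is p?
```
Trace:
  result=2
  result=2, p=8

Final answer: 8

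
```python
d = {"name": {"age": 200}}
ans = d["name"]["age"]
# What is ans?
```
Trace:
  d={'name': {'age': 200}}
  d={'name': {'age': 200}}, ans=200

Final answer: 200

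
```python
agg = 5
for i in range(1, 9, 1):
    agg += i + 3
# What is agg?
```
Trace:
  agg=5
  agg=9, i=1
  agg=14, i=2
  agg=20, i=3
  agg=27, i=4
  agg=35, i=5
  agg=44, i=6
  agg=54, i=7
  agg=65, i=8

Final answer: 65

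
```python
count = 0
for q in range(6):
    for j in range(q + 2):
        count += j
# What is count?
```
Trace:
  count=0
  count=0, q=0, j=0
  count=1, q=0, j=1
  count=1, q=1, j=0
  count=2, q=1, j=1
  count=4, q=1, j=2
  count=4, q=2, j=0
  count=5, q=2, j=1
  count=7, q=2, j=2
  count=10, q=2, j=3
  count=10, q=3, j=0
  count=11, q=3, j=1
  count=13, q=3, j=2
  count=16, q=3, j=3
  count=20, q=3, j=4
  count=20, q=4, j=0
  count=21, q=4, j=1
  count=23, q=4, j=2
  count=26, q=4, j=3
  count=30, q=4, j=4
  count=35, q=4, j=5
  count=35, q=5, j=0
  count=36, q=5, j=1
  count=38, q=5, j=2
  count=41, q=5, j=3
  count=45, q=5, j=4
  count=50, q=5, j=5
  count=56, q=5, j=6

Final answer: 56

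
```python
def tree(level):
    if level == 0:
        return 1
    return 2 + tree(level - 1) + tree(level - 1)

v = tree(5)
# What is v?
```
Call trace (a repeated sub-call is expanded the first time; later identical calls just restate its return value):
tree(level=5)
  tree(level=4)
    tree(level=3)
      tree(level=2)
        tree(level=1)
          tree(level=0)
          -> return 1
          tree(level=0)
          -> return 1
        -> return 4
        tree(level=1) -> return 4  (same call as traced above)
      -> return 10
      tree(level=2) -> return 10  (same call as traced above)
    -> return 22
    tree(level=3) -> return 22  (same call as traced above)
  -> return 46
  tree(level=4) -> return 46  (same call as traced above)
-> return 94

Final answer: 94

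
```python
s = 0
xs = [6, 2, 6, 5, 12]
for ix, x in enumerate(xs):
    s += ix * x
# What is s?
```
Trace:
  s=0
  s=0, ix=0, x=6
  s=2, ix=1, x=2
  s=14, ix=2, x=6
  s=29, ix=3, x=5
  s=77, ix=4, x=12

Final answer: 77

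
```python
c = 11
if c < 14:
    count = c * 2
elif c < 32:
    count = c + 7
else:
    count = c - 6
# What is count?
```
Trace:
  c=11
  c=11, count=22

Final answer: 22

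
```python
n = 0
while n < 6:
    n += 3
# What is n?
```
Trace:
  n=0
  n=3
  n=6

Final answer: 6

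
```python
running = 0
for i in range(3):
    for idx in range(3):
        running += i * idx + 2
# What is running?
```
Trace:
  running=0
  running=2, i=0, idx=0
  running=4, i=0, idx=1
  running=6, i=0, idx=2
  running=8, i=1, idx=0
  running=11, i=1, idx=1
  running=15, i=1, idx=2
  running=17, i=2, idx=0
  running=21, i=2, idx=1
  running=27, i=2, idx=2

Final answer: 27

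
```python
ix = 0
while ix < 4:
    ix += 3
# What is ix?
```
Trace:
  ix=0
  ix=3
  ix=6

Final answer: 6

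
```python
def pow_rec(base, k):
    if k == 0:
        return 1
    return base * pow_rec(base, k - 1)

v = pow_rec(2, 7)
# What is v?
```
Call trace:
pow_rec(base=2, k=7)
  pow_rec(base=2, k=6)
    pow_rec(base=2, k=5)
      pow_rec(base=2, k=4)
        pow_rec(base=2, k=3)
          pow_rec(base=2, k=2)
            pow_rec(base=2, k=1)
              pow_rec(base=2, k=0)
              -> return 1
            -> return 2
          -> return 4
        -> return 8
      -> return 16
    -> return 32
  -> return 64
-> return 128

Final answer: 128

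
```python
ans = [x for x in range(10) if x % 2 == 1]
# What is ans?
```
Trace:
  x=0
  x=1
  x=2
  x=3
  x=4
  x=5
  x=6
  x=7
  x=8
  x=9
  ans=[1, 3, 5, 7, 9]

Final answer: [1, 3, 5, 7, 9]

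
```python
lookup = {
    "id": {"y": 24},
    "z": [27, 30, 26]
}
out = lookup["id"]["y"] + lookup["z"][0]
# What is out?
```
Trace:
  lookup={'id': {'y': 24}, 'z': [27, 30, 26]}
  lookup={'id': {'y': 24}, 'z': [27, 30, 26]}, out=51

Final answer: 51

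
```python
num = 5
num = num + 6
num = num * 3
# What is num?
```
Trace:
  num=5
  num=11
  num=33

Final answer: 33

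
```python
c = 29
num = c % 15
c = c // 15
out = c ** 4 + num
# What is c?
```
Trace:
  c=29
  c=29, num=14
  c=1, num=14
  c=1, num=14, out=15

Final answer: 1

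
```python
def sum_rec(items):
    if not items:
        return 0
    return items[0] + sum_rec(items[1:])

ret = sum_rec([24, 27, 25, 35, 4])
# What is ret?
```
Call trace:
sum_rec(items=[24, 27, 25, 35, 4])
  sum_rec(items=[27, 25, 35, 4])
    sum_rec(items=[25, 35, 4])
      sum_rec(items=[35, 4])
        sum_rec(items=[4])
          sum_rec(items=[])
          -> return 0
        -> return 4
      -> return 39
    -> return 64
  -> return 91
-> return 115

Final answer: 115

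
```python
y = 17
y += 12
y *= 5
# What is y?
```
Trace:
  y=17
  y=29
  y=145

Final answer: 145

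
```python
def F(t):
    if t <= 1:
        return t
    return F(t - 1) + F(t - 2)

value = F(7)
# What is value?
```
Call trace (a repeated sub-call is expanded the first time; later identical calls just restate its return value):
F(t=7)
  F(t=6)
    F(t=5)
      F(t=4)
        F(t=3)
          F(t=2)
            F(t=1)
            -> return 1
            F(t=0)
            -> return 0
          -> return 1
          F(t=1)
          -> return 1
        -> return 2
        F(t=2) -> return 1  (same call as traced above)
      -> return 3
      F(t=3) -> return 2  (same call as traced above)
    -> return 5
    F(t=4) -> return 3  (same call as traced above)
  -> return 8
  F(t=5) -> return 5  (same call as traced above)
-> return 13

Final answer: 13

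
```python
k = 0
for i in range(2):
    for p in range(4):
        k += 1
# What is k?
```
Trace:
  k=0
  k=1, i=0, p=0
  k=2, i=0, p=1
  k=3, i=0, p=2
  k=4, i=0, p=3
  k=5, i=1, p=0
  k=6, i=1, p=1
  k=7, i=1, p=2
  k=8, i=1, p=3

Final answer: 8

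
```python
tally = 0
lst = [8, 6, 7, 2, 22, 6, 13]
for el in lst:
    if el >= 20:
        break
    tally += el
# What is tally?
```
Trace:
  tally=0
  tally=8, el=8
  tally=14, el=6
  tally=21, el=7
  tally=23, el=2
  tally=23, el=22

Final answer: 23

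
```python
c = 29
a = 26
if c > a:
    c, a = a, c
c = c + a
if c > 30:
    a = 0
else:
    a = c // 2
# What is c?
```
Trace:
  c=29
  c=29, a=26
  c=26, a=29
  c=55, a=29
  c=55, a=0

Final answer: 55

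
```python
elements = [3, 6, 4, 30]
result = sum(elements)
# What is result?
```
Trace:
  elements=[3, 6, 4, 30]
  elements=[3, 6, 4, 30], result=43

Final answer: 43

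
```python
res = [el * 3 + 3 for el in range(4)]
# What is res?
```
Trace:
  el=0
  el=1
  el=2
  el=3
  res=[3, 6, 9, 12]

Final answer: [3, 6, 9, 12]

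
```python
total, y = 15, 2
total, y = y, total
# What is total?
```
Trace:
  total=15, y=2
  total=2, y=15

Final answer: 2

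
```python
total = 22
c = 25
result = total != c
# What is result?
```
Trace:
  total=22
  total=22, c=25
  total=22, c=25, result=True

Final answer: True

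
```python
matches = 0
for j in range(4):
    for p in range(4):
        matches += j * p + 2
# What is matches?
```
Trace:
  matches=0
  matches=2, j=0, p=0
  matches=4, j=0, p=1
  matches=6, j=0, p=2
  matches=8, j=0, p=3
  matches=10, j=1, p=0
  matches=13, j=1, p=1
  matches=17, j=1, p=2
  matches=22, j=1, p=3
  matches=24, j=2, p=0
  matches=28, j=2, p=1
  matches=34, j=2, p=2
  matches=42, j=2, p=3
  matches=44, j=3, p=0
  matches=49, j=3, p=1
  matches=57, j=3, p=2
  matches=68, j=3, p=3

Final answer: 68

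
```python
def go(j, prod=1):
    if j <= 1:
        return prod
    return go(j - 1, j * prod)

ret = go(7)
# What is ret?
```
Call trace:
go(j=7, prod=1)
  go(j=6, prod=7)
    go(j=5, prod=42)
      go(j=4, prod=210)
        go(j=3, prod=840)
          go(j=2, prod=2520)
            go(j=1, prod=5040)
            -> return 5040
          -> return 5040
        -> return 5040
      -> return 5040
    -> return 5040
  -> return 5040
-> return 5040

Final answer: 5040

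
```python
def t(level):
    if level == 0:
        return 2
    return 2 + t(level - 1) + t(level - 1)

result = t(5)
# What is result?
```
Call trace (a repeated sub-call is expanded the first time; later identical calls just restate its return value):
t(level=5)
  t(level=4)
    t(level=3)
      t(level=2)
        t(level=1)
          t(level=0)
          -> return 2
          t(level=0)
          -> return 2
        -> return 6
        t(level=1) -> return 6  (same call as traced above)
      -> return 14
      t(level=2) -> return 14  (same call as traced above)
    -> return 30
    t(level=3) -> return 30  (same call as traced above)
  -> return 62
  t(level=4) -> return 62  (same call as traced above)
-> return 126

Final answer: 126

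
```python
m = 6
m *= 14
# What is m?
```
Trace:
  m=6
  m=84

Final answer: 84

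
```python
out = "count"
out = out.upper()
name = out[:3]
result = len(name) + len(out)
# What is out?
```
Trace:
  out='count'
  out='COUNT'
  out='COUNT', name='COU'
  out='COUNT', name='COU', result=8

Final answer: 'COUNT'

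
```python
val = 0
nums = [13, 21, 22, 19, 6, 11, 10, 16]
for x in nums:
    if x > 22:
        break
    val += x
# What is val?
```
Trace:
  val=0
  val=13, x=13
  val=34, x=21
  val=56, x=22
  val=75, x=19
  val=81, x=6
  val=92, x=11
  val=102, x=10
  val=118, x=16

Final answer: 118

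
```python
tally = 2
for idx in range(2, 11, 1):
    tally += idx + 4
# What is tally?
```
Trace:
  tally=2
  tally=8, idx=2
  tally=15, idx=3
  tally=23, idx=4
  tally=32, idx=5
  tally=42, idx=6
  tally=53, idx=7
  tally=65, idx=8
  tally=78, idx=9
  tally=92, idx=10

Final answer: 92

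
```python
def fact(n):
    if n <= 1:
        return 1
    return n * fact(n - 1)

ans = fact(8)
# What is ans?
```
Call trace:
fact(n=8)
  fact(n=7)
    fact(n=6)
      fact(n=5)
        fact(n=4)
          fact(n=3)
            fact(n=2)
              fact(n=1)
              -> return 1
            -> return 2
          -> return 6
        -> return 24
      -> return 120
    -> return 720
  -> return 5040
-> return 40320

Final answer: 40320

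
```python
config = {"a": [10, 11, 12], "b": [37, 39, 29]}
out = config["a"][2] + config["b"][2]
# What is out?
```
Trace:
  config={'a': [10, 11, 12], 'b': [37, 39, 29]}
  config={'a': [10, 11, 12], 'b': [37, 39, 29]}, out=41

Final answer: 41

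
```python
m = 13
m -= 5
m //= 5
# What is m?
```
Trace:
  m=13
  m=8
  m=1

Final answer: 1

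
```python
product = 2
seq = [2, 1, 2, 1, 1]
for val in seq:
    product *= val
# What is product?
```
Trace:
  product=2
  product=4, val=2
  product=4, val=1
  product=8, val=2
  product=8, val=1
  product=8, val=1

Final answer: 8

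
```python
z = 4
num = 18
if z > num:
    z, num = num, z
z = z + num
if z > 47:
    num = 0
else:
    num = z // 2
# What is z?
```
Trace:
  z=4
  z=4, num=18
  z=4, num=18
  z=22, num=18
  z=22, num=11

Final answer: 22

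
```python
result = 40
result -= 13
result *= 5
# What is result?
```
Trace:
  result=40
  result=27
  result=135

Final answer: 135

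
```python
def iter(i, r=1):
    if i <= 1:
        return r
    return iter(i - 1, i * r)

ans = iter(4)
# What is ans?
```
Call trace:
iter(i=4, r=1)
  iter(i=3, r=4)
    iter(i=2, r=12)
      iter(i=1, r=24)
      -> return 24
    -> return 24
  -> return 24
-> return 24

Final answer: 24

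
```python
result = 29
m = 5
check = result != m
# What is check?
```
Trace:
  result=29
  result=29, m=5
  result=29, m=5, check=True

Final answer: True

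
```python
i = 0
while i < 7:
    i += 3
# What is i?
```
Trace:
  i=0
  i=3
  i=6
  i=9

Final answer: 9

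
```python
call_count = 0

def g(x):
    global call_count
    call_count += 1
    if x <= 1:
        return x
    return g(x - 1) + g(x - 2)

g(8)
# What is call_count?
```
Call trace (a repeated sub-call is expanded the first time; later identical calls just restate its return value):
g(x=8)
  g(x=7)
    g(x=6)
      g(x=5)
        g(x=4)
          g(x=3)
            g(x=2)
              g(x=1)
              -> return 1
              g(x=0)
              -> return 0
            -> return 1
            g(x=1)
            -> return 1
          -> return 2
          g(x=2) -> return 1  (same call as traced above)
        -> return 3
        g(x=3) -> return 2  (same call as traced above)
      -> return 5
      g(x=4) -> return 3  (same call as traced above)
    -> return 8
    g(x=5) -> return 5  (same call as traced above)
  -> return 13
  g(x=6) -> return 8  (same call as traced above)
-> return 21

call_count is incremented once per call, so count the calls in each subtree. Let C(x) = number of calls made by g(x).
C(0) = C(1) = 1 (base case, no recursion); C(x) = 1 + C(x - 1) + C(x - 2) otherwise.
C(2) = 1 + C(1) + C(0) = 1 + 1 + 1 = 3
C(3) = 1 + C(2) + C(1) = 1 + 3 + 1 = 5
C(4) = 1 + C(3) + C(2) = 1 + 5 + 3 = 9
C(5) = 1 + C(4) + C(3) = 1 + 9 + 5 = 15
C(6) = 1 + C(5) + C(4) = 1 + 15 + 9 = 25
C(7) = 1 + C(6) + C(5) = 1 + 25 + 15 = 41
C(8) = 1 + C(7) + C(6) = 1 + 41 + 25 = 67
call_count = C(8) = 67

Final answer: 67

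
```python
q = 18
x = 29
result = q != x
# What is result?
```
Trace:
  q=18
  q=18, x=29
  q=18, x=29, result=True

Final answer: True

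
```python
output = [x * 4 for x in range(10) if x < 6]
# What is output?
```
Trace:
  x=0
  x=1
  x=2
  x=3
  x=4
  x=5
  x=6
  x=7
  x=8
  x=9
  output=[0, 4, 8, 12, 16, 20]

Final answer: [0, 4, 8, 12, 16, 20]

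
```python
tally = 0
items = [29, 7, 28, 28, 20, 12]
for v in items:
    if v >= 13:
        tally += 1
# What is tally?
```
Trace:
  tally=0
  tally=1, v=29
  tally=1, v=7
  tally=2, v=28
  tally=3, v=28
  tally=4, v=20
  tally=4, v=12

Final answer: 4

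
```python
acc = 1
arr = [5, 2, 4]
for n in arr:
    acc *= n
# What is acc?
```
Trace:
  acc=1
  acc=5, n=5
  acc=10, n=2
  acc=40, n=4

Final answer: 40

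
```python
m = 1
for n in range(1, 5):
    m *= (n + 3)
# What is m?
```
Trace:
  m=1
  m=4, n=1
  m=20, n=2
  m=120, n=3
  m=840, n=4

Final answer: 840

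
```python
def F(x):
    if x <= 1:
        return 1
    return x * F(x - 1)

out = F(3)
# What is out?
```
Call trace:
F(x=3)
  F(x=2)
    F(x=1)
    -> return 1
  -> return 2
-> return 6

Final answer: 6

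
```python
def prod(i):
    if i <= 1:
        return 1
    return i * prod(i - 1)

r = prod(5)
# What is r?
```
Call trace:
prod(i=5)
  prod(i=4)
    prod(i=3)
      prod(i=2)
        prod(i=1)
        -> return 1
      -> return 2
    -> return 6
  -> return 24
-> return 120

Final answer: 120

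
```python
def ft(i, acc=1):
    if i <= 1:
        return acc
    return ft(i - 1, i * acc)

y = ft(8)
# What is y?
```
Call trace:
ft(i=8, acc=1)
  ft(i=7, acc=8)
    ft(i=6, acc=56)
      ft(i=5, acc=336)
        ft(i=4, acc=1680)
          ft(i=3, acc=6720)
            ft(i=2, acc=20160)
              ft(i=1, acc=40320)
              -> return 40320
            -> return 40320
          -> return 40320
        -> return 40320
      -> return 40320
    -> return 40320
  -> return 40320
-> return 40320

Final answer: 40320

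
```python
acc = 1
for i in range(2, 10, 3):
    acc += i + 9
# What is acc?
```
Trace:
  acc=1
  acc=12, i=2
  acc=26, i=5
  acc=43, i=8

Final answer: 43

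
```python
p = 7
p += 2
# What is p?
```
Trace:
  p=7
  p=9

Final answer: 9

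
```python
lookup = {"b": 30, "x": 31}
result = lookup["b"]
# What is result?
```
Trace:
  lookup={'b': 30, 'x': 31}
  lookup={'b': 30, 'x': 31}, result=30

Final answer: 30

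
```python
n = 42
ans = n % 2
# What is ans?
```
Trace:
  n=42
  n=42, ans=0

Final answer: 0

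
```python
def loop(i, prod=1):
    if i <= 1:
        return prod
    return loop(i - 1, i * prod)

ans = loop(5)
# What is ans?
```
Call trace:
loop(i=5, prod=1)
  loop(i=4, prod=5)
    loop(i=3, prod=20)
      loop(i=2, prod=60)
        loop(i=1, prod=120)
        -> return 120
      -> return 120
    -> return 120
  -> return 120
-> return 120

Final answer: 120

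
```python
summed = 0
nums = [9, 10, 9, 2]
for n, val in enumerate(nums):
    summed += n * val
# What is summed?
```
Trace:
  summed=0
  summed=0, n=0, val=9
  summed=10, n=1, val=10
  summed=28, n=2, val=9
  summed=34, n=3, val=2

Final answer: 34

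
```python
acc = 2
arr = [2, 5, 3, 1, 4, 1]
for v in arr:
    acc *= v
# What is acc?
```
Trace:
  acc=2
  acc=4, v=2
  acc=20, v=5
  acc=60, v=3
  acc=60, v=1
  acc=240, v=4
  acc=240, v=1

Final answer: 240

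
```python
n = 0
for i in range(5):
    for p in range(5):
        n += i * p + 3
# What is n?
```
Trace:
  n=0
  n=3, i=0, p=0
  n=6, i=0, p=1
  n=9, i=0, p=2
  n=12, i=0, p=3
  n=15, i=0, p=4
  n=18, i=1, p=0
  n=22, i=1, p=1
  n=27, i=1, p=2
  n=33, i=1, p=3
  n=40, i=1, p=4
  n=43, i=2, p=0
  n=48, i=2, p=1
  n=55, i=2, p=2
  n=64, i=2, p=3
  n=75, i=2, p=4
  n=78, i=3, p=0
  n=84, i=3, p=1
  n=93, i=3, p=2
  n=105, i=3, p=3
  n=120, i=3, p=4
  n=123, i=4, p=0
  n=130, i=4, p=1
  n=141, i=4, p=2
  n=156, i=4, p=3
  n=175, i=4, p=4

Final answer: 175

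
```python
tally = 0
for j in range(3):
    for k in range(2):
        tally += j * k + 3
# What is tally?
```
Trace:
  tally=0
  tally=3, j=0, k=0
  tally=6, j=0, k=1
  tally=9, j=1, k=0
  tally=13, j=1, k=1
  tally=16, j=2, k=0
  tally=21, j=2, k=1

Final answer: 21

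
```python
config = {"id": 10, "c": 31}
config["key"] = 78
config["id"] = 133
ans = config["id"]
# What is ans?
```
Trace:
  config={'id': 10, 'c': 31}
  config={'id': 10, 'c': 31, 'key': 78}
  config={'id': 133, 'c': 31, 'key': 78}
  config={'id': 133, 'c': 31, 'key': 78}, ans=133

Final answer: 133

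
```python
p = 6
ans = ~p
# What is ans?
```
Trace:
  p=6
  p=6, ans=-7

Final answer: -7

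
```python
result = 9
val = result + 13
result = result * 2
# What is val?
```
Trace:
  result=9
  result=9, val=22
  result=18, val=22

Final answer: 22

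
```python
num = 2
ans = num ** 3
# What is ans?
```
Trace:
  num=2
  num=2, ans=8

Final answer: 8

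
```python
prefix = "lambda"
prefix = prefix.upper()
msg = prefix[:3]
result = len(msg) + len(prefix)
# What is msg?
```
Trace:
  prefix='lambda'
  prefix='LAMBDA'
  prefix='LAMBDA', msg='LAM'
  prefix='LAMBDA', msg='LAM', result=9

Final answer: 'LAM'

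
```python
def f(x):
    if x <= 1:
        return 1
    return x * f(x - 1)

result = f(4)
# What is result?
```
Call trace:
f(x=4)
  f(x=3)
    f(x=2)
      f(x=1)
      -> return 1
    -> return 2
  -> return 6
-> return 24

Final answer: 24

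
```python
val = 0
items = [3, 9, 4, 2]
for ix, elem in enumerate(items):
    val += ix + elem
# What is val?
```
Trace:
  val=0
  val=3, ix=0, elem=3
  val=13, ix=1, elem=9
  val=19, ix=2, elem=4
  val=24, ix=3, elem=2

Final answer: 24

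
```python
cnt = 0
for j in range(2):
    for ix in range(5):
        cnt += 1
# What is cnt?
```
Trace:
  cnt=0
  cnt=1, j=0, ix=0
  cnt=2, j=0, ix=1
  cnt=3, j=0, ix=2
  cnt=4, j=0, ix=3
  cnt=5, j=0, ix=4
  cnt=6, j=1, ix=0
  cnt=7, j=1, ix=1
  cnt=8, j=1, ix=2
  cnt=9, j=1, ix=3
  cnt=10, j=1, ix=4

Final answer: 10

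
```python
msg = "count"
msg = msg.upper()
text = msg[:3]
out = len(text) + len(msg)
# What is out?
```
Trace:
  msg='count'
  msg='COUNT'
  msg='COUNT', text='COU'
  msg='COUNT', text='COU', out=8

Final answer: 8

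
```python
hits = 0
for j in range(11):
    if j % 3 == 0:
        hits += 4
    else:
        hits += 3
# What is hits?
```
Trace:
  hits=0
  hits=4, j=0
  hits=7, j=1
  hits=10, j=2
  hits=14, j=3
  hits=17, j=4
  hits=20, j=5
  hits=24, j=6
  hits=27, j=7
  hits=30, j=8
  hits=34, j=9
  hits=37, j=10

Final answer: 37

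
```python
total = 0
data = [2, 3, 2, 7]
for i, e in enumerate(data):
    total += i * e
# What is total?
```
Trace:
  total=0
  total=0, i=0, e=2
  total=3, i=1, e=3
  total=7, i=2, e=2
  total=28, i=3, e=7

Final answer: 28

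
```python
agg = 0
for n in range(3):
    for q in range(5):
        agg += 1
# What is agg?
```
Trace:
  agg=0
  agg=1, n=0, q=0
  agg=2, n=0, q=1
  agg=3, n=0, q=2
  agg=4, n=0, q=3
  agg=5, n=0, q=4
  agg=6, n=1, q=0
  agg=7, n=1, q=1
  agg=8, n=1, q=2
  agg=9, n=1, q=3
  agg=10, n=1, q=4
  agg=11, n=2, q=0
  agg=12, n=2, q=1
  agg=13, n=2, q=2
  agg=14, n=2, q=3
  agg=15, n=2, q=4

Final answer: 15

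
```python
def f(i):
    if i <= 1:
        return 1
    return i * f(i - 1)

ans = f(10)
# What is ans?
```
Call trace:
f(i=10)
  f(i=9)
    f(i=8)
      f(i=7)
        f(i=6)
          f(i=5)
            f(i=4)
              f(i=3)
                f(i=2)
                  f(i=1)
                  -> return 1
                -> return 2
              -> return 6
            -> return 24
          -> return 120
        -> return 720
      -> return 5040
    -> return 40320
  -> return 362880
-> return 3628800

Final answer: 3628800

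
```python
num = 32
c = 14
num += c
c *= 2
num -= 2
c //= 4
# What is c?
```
Trace:
  num=32
  num=32, c=14
  num=46, c=14
  num=46, c=28
  num=44, c=28
  num=44, c=7

Final answer: 7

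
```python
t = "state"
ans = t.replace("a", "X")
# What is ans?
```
Trace:
  t='state'
  t='state', ans='stXte'

Final answer: 'stXte'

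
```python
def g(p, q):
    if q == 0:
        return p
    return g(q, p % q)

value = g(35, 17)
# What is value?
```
Call trace:
g(p=35, q=17)
  g(p=17, q=1)
    g(p=1, q=0)
    -> return 1
  -> return 1
-> return 1

Final answer: 1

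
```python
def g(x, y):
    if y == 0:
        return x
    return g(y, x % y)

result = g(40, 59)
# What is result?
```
Call trace:
g(x=40, y=59)
  g(x=59, y=40)
    g(x=40, y=19)
      g(x=19, y=2)
        g(x=2, y=1)
          g(x=1, y=0)
          -> return 1
        -> return 1
      -> return 1
    -> return 1
  -> return 1
-> return 1

Final answer: 1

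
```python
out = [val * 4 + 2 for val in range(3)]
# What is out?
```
Trace:
  val=0
  val=1
  val=2
  out=[2, 6, 10]

Final answer: [2, 6, 10]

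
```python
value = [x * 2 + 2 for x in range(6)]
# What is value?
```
Trace:
  x=0
  x=1
  x=2
  x=3
  x=4
  x=5
  value=[2, 4, 6, 8, 10, 12]

Final answer: [2, 4, 6, 8, 10, 12]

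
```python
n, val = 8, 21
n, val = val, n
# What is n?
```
Trace:
  n=8, val=21
  n=21, val=8

Final answer: 21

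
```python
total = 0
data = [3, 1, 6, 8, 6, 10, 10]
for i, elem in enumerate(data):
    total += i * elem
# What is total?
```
Trace:
  total=0
  total=0, i=0, elem=3
  total=1, i=1, elem=1
  total=13, i=2, elem=6
  total=37, i=3, elem=8
  total=61, i=4, elem=6
  total=111, i=5, elem=10
  total=171, i=6, elem=10

Final answer: 171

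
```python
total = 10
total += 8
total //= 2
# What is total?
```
Trace:
  total=10
  total=18
  total=9

Final answer: 9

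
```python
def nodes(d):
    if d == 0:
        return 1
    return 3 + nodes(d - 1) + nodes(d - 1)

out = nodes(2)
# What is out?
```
Call trace (a repeated sub-call is expanded the first time; later identical calls just restate its return value):
nodes(d=2)
  nodes(d=1)
    nodes(d=0)
    -> return 1
    nodes(d=0)
    -> return 1
  -> return 5
  nodes(d=1) -> return 5  (same call as traced above)
-> return 13

Final answer: 13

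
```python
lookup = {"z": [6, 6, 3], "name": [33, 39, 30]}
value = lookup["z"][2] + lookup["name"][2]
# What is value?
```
Trace:
  lookup={'z': [6, 6, 3], 'name': [33, 39, 30]}
  lookup={'z': [6, 6, 3], 'name': [33, 39, 30]}, value=33

Final answer: 33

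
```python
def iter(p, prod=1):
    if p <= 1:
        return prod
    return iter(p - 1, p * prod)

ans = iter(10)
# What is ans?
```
Call trace:
iter(p=10, prod=1)
  iter(p=9, prod=10)
    iter(p=8, prod=90)
      iter(p=7, prod=720)
        iter(p=6, prod=5040)
          iter(p=5, prod=30240)
            iter(p=4, prod=151200)
              iter(p=3, prod=604800)
                iter(p=2, prod=1814400)
                  iter(p=1, prod=3628800)
                  -> return 3628800
                -> return 3628800
              -> return 3628800
            -> return 3628800
          -> return 3628800
        -> return 3628800
      -> return 3628800
    -> return 3628800
  -> return 3628800
-> return 3628800

Final answer: 3628800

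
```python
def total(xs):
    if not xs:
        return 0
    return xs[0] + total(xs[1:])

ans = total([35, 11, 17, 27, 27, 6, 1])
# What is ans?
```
Call trace:
total(xs=[35, 11, 17, 27, 27, 6, 1])
  total(xs=[11, 17, 27, 27, 6, 1])
    total(xs=[17, 27, 27, 6, 1])
      total(xs=[27, 27, 6, 1])
        total(xs=[27, 6, 1])
          total(xs=[6, 1])
            total(xs=[1])
              total(xs=[])
              -> return 0
            -> return 1
          -> return 7
        -> return 34
      -> return 61
    -> return 78
  -> return 89
-> return 124

Final answer: 124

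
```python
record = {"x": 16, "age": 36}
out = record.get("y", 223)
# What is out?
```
Trace:
  record={'x': 16, 'age': 36}
  record={'x': 16, 'age': 36}, out=223

Final answer: 223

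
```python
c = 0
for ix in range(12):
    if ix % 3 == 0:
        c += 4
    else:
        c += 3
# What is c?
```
Trace:
  c=0
  c=4, ix=0
  c=7, ix=1
  c=10, ix=2
  c=14, ix=3
  c=17, ix=4
  c=20, ix=5
  c=24, ix=6
  c=27, ix=7
  c=30, ix=8
  c=34, ix=9
  c=37, ix=10
  c=40, ix=11

Final answer: 40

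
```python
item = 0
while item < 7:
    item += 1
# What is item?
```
Trace:
  item=0
  item=1
  item=2
  item=3
  item=4
  item=5
  item=6
  item=7

Final answer: 7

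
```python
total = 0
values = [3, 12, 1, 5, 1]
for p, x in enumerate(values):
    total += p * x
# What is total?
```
Trace:
  total=0
  total=0, p=0, x=3
  total=12, p=1, x=12
  total=14, p=2, x=1
  total=29, p=3, x=5
  total=33, p=4, x=1

Final answer: 33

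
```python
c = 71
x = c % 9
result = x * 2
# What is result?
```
Trace:
  c=71
  c=71, x=8
  c=71, x=8, result=16

Final answer: 16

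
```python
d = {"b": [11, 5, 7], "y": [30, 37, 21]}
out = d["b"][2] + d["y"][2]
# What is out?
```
Trace:
  d={'b': [11, 5, 7], 'y': [30, 37, 21]}
  d={'b': [11, 5, 7], 'y': [30, 37, 21]}, out=28

Final answer: 28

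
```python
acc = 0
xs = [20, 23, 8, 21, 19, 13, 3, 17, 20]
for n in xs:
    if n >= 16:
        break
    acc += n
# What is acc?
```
Trace:
  acc=0
  acc=0, n=20

Final answer: 0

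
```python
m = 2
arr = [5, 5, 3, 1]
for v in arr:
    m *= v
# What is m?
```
Trace:
  m=2
  m=10, v=5
  m=50, v=5
  m=150, v=3
  m=150, v=1

Final answer: 150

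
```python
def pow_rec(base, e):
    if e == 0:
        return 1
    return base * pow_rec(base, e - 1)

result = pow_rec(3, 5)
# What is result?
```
Call trace:
pow_rec(base=3, e=5)
  pow_rec(base=3, e=4)
    pow_rec(base=3, e=3)
      pow_rec(base=3, e=2)
        pow_rec(base=3, e=1)
          pow_rec(base=3, e=0)
          -> return 1
        -> return 3
      -> return 9
    -> return 27
  -> return 81
-> return 243

Final answer: 243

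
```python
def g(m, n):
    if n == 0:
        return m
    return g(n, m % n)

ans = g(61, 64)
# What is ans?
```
Call trace:
g(m=61, n=64)
  g(m=64, n=61)
    g(m=61, n=3)
      g(m=3, n=1)
        g(m=1, n=0)
        -> return 1
      -> return 1
    -> return 1
  -> return 1
-> return 1

Final answer: 1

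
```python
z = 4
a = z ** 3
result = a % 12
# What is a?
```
Trace:
  z=4
  z=4, a=64
  z=4, a=64, result=4

Final answer: 64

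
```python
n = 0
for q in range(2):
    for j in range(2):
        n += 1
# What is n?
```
Trace:
  n=0
  n=1, q=0, j=0
  n=2, q=0, j=1
  n=3, q=1, j=0
  n=4, q=1, j=1

Final answer: 4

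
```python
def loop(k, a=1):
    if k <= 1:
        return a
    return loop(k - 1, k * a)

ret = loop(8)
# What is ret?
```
Call trace:
loop(k=8, a=1)
  loop(k=7, a=8)
    loop(k=6, a=56)
      loop(k=5, a=336)
        loop(k=4, a=1680)
          loop(k=3, a=6720)
            loop(k=2, a=20160)
              loop(k=1, a=40320)
              -> return 40320
            -> return 40320
          -> return 40320
        -> return 40320
      -> return 40320
    -> return 40320
  -> return 40320
-> return 40320

Final answer: 40320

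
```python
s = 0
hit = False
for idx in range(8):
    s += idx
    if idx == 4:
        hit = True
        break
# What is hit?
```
Trace:
  s=0
  s=0, hit=False
  s=0, hit=False, idx=0
  s=1, hit=False, idx=1
  s=3, hit=False, idx=2
  s=6, hit=False, idx=3
  s=10, hit=True, idx=4

Final answer: True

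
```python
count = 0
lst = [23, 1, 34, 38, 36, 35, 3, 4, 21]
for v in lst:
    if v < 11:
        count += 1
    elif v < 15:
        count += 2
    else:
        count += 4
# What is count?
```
Trace:
  count=0
  count=4, v=23
  count=5, v=1
  count=9, v=34
  count=13, v=38
  count=17, v=36
  count=21, v=35
  count=22, v=3
  count=23, v=4
  count=27, v=21

Final answer: 27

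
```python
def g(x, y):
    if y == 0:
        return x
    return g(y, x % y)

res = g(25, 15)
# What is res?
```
Call trace:
g(x=25, y=15)
  g(x=15, y=10)
    g(x=10, y=5)
      g(x=5, y=0)
      -> return 5
    -> return 5
  -> return 5
-> return 5

Final answer: 5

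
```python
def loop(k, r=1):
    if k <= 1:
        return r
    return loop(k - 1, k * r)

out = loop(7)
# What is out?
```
Call trace:
loop(k=7, r=1)
  loop(k=6, r=7)
    loop(k=5, r=42)
      loop(k=4, r=210)
        loop(k=3, r=840)
          loop(k=2, r=2520)
            loop(k=1, r=5040)
            -> return 5040
          -> return 5040
        -> return 5040
      -> return 5040
    -> return 5040
  -> return 5040
-> return 5040

Final answer: 5040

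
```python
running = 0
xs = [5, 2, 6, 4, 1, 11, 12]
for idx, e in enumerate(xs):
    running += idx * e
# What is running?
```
Trace:
  running=0
  running=0, idx=0, e=5
  running=2, idx=1, e=2
  running=14, idx=2, e=6
  running=26, idx=3, e=4
  running=30, idx=4, e=1
  running=85, idx=5, e=11
  running=157, idx=6, e=12

Final answer: 157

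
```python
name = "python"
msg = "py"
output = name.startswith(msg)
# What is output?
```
Trace:
  name='python'
  name='python', msg='py'
  name='python', msg='py', output=True

Final answer: True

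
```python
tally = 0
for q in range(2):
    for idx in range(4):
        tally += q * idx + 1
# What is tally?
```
Trace:
  tally=0
  tally=1, q=0, idx=0
  tally=2, q=0, idx=1
  tally=3, q=0, idx=2
  tally=4, q=0, idx=3
  tally=5, q=1, idx=0
  tally=7, q=1, idx=1
  tally=10, q=1, idx=2
  tally=14, q=1, idx=3

Final answer: 14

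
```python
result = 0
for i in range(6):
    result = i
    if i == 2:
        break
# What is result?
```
Trace:
  result=0
  result=0, i=0
  result=1, i=1
  result=2, i=2

Final answer: 2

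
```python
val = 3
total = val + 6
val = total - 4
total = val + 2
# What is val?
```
Trace:
  val=3
  val=3, total=9
  val=5, total=9
  val=5, total=7

Final answer: 5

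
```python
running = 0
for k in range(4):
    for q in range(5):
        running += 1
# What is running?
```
Trace:
  running=0
  running=1, k=0, q=0
  running=2, k=0, q=1
  running=3, k=0, q=2
  running=4, k=0, q=3
  running=5, k=0, q=4
  running=6, k=1, q=0
  running=7, k=1, q=1
  running=8, k=1, q=2
  running=9, k=1, q=3
  running=10, k=1, q=4
  running=11, k=2, q=0
  running=12, k=2, q=1
  running=13, k=2, q=2
  running=14, k=2, q=3
  running=15, k=2, q=4
  running=16, k=3, q=0
  running=17, k=3, q=1
  running=18, k=3, q=2
  running=19, k=3, q=3
  running=20, k=3, q=4

Final answer: 20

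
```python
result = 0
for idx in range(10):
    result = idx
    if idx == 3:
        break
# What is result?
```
Trace:
  result=0
  result=0, idx=0
  result=1, idx=1
  result=2, idx=2
  result=3, idx=3

Final answer: 3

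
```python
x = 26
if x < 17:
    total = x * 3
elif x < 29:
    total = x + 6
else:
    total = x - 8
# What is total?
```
Trace:
  x=26
  x=26, total=32

Final answer: 32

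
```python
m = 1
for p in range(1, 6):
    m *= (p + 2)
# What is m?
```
Trace:
  m=1
  m=3, p=1
  m=12, p=2
  m=60, p=3
  m=360, p=4
  m=2520, p=5

Final answer: 2520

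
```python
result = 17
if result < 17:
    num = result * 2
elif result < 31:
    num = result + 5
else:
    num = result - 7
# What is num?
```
Trace:
  result=17
  result=17, num=22

Final answer: 22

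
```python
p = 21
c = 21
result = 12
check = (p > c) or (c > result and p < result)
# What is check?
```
Trace:
  p=21
  p=21, c=21
  p=21, c=21, result=12
  p=21, c=21, result=12, check=False

Final answer: False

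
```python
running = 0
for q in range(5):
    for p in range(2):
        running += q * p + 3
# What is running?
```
Trace:
  running=0
  running=3, q=0, p=0
  running=6, q=0, p=1
  running=9, q=1, p=0
  running=13, q=1, p=1
  running=16, q=2, p=0
  running=21, q=2, p=1
  running=24, q=3, p=0
  running=30, q=3, p=1
  running=33, q=4, p=0
  running=40, q=4, p=1

Final answer: 40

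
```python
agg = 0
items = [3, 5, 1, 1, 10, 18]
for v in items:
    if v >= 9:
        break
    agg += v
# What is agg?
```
Trace:
  agg=0
  agg=3, v=3
  agg=8, v=5
  agg=9, v=1
  agg=10, v=1
  agg=10, v=10

Final answer: 10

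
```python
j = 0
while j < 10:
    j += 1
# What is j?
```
Trace:
  j=0
  j=1
  j=2
  j=3
  j=4
  j=5
  j=6
  j=7
  j=8
  j=9
  j=10

Final answer: 10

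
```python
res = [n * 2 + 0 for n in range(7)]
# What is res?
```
Trace:
  n=0
  n=1
  n=2
  n=3
  n=4
  n=5
  n=6
  res=[0, 2, 4, 6, 8, 10, 12]

Final answer: [0, 2, 4, 6, 8, 10, 12]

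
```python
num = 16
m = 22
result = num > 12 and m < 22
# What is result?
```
Trace:
  num=16
  num=16, m=22
  num=16, m=22, result=False

Final answer: False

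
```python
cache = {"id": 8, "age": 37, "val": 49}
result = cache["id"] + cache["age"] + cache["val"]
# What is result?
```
Trace:
  cache={'id': 8, 'age': 37, 'val': 49}
  cache={'id': 8, 'age': 37, 'val': 49}, result=94

Final answer: 94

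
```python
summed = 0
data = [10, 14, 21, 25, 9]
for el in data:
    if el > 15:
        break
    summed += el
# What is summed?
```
Trace:
  summed=0
  summed=10, el=10
  summed=24, el=14
  summed=24, el=21

Final answer: 24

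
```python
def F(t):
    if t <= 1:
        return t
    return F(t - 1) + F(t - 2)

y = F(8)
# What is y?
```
Call trace (a repeated sub-call is expanded the first time; later identical calls just restate its return value):
F(t=8)
  F(t=7)
    F(t=6)
      F(t=5)
        F(t=4)
          F(t=3)
            F(t=2)
              F(t=1)
              -> return 1
              F(t=0)
              -> return 0
            -> return 1
            F(t=1)
            -> return 1
          -> return 2
          F(t=2) -> return 1  (same call as traced above)
        -> return 3
        F(t=3) -> return 2  (same call as traced above)
      -> return 5
      F(t=4) -> return 3  (same call as traced above)
    -> return 8
    F(t=5) -> return 5  (same call as traced above)
  -> return 13
  F(t=6) -> return 8  (same call as traced above)
-> return 21

Final answer: 21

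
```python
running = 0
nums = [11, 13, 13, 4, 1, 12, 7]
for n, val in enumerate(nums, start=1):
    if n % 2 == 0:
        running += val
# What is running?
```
Trace:
  running=0
  running=0, n=1, val=11
  running=13, n=2, val=13
  running=13, n=3, val=13
  running=17, n=4, val=4
  running=17, n=5, val=1
  running=29, n=6, val=12
  running=29, n=7, val=7

Final answer: 29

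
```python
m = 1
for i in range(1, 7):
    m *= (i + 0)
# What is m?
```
Trace:
  m=1
  m=1, i=1
  m=2, i=2
  m=6, i=3
  m=24, i=4
  m=120, i=5
  m=720, i=6

Final answer: 720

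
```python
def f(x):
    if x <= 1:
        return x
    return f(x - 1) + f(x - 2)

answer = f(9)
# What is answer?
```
Call trace (a repeated sub-call is expanded the first time; later identical calls just restate its return value):
f(x=9)
  f(x=8)
    f(x=7)
      f(x=6)
        f(x=5)
          f(x=4)
            f(x=3)
              f(x=2)
                f(x=1)
                -> return 1
                f(x=0)
                -> return 0
              -> return 1
              f(x=1)
              -> return 1
            -> return 2
            f(x=2) -> return 1  (same call as traced above)
          -> return 3
          f(x=3) -> return 2  (same call as traced above)
        -> return 5
        f(x=4) -> return 3  (same call as traced above)
      -> return 8
      f(x=5) -> return 5  (same call as traced above)
    -> return 13
    f(x=6) -> return 8  (same call as traced above)
  -> return 21
  f(x=7) -> return 13  (same call as traced above)
-> return 34

Final answer: 34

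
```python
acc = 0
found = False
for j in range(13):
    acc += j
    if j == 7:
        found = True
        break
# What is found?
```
Trace:
  acc=0
  acc=0, found=False
  acc=0, found=False, j=0
  acc=1, found=False, j=1
  acc=3, found=False, j=2
  acc=6, found=False, j=3
  acc=10, found=False, j=4
  acc=15, found=False, j=5
  acc=21, found=False, j=6
  acc=28, found=True, j=7

Final answer: True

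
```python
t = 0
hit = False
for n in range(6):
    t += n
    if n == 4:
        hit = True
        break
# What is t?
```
Trace:
  t=0
  t=0, hit=False
  t=0, hit=False, n=0
  t=1, hit=False, n=1
  t=3, hit=False, n=2
  t=6, hit=False, n=3
  t=10, hit=True, n=4

Final answer: 10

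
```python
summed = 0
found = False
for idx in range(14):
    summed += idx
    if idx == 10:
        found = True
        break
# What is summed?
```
Trace:
  summed=0
  summed=0, found=False
  summed=0, found=False, idx=0
  summed=1, found=False, idx=1
  summed=3, found=False, idx=2
  summed=6, found=False, idx=3
  summed=10, found=False, idx=4
  summed=15, found=False, idx=5
  summed=21, found=False, idx=6
  summed=28, found=False, idx=7
  summed=36, found=False, idx=8
  summed=45, found=False, idx=9
  summed=55, found=True, idx=10

Final answer: 55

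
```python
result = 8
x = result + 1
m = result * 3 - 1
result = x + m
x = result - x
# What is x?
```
Trace:
  result=8
  result=8, x=9
  result=8, x=9, m=23
  result=32, x=9, m=23
  result=32, x=23, m=23

Final answer: 23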